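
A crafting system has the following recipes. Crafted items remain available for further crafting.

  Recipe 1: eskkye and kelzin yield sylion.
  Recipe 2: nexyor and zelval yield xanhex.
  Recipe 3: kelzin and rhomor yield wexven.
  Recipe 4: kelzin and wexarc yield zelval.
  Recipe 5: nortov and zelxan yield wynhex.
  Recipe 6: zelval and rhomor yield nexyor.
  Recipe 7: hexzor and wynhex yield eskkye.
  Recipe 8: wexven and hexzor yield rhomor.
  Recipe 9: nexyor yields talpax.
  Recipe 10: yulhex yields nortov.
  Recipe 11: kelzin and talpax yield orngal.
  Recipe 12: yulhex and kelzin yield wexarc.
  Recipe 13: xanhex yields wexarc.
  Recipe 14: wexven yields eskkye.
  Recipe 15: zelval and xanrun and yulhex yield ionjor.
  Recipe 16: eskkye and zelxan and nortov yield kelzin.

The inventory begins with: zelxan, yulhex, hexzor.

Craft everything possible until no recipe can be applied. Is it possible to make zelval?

Using Recipe 10, yulhex makes nortov.
Using Recipe 5, nortov and zelxan make wynhex.
hexzor and wynhex → eskkye (Recipe 7).
eskkye and zelxan and nortov → kelzin (Recipe 16).
yulhex and kelzin → wexarc (Recipe 12).
kelzin and wexarc → zelval (Recipe 4).

Yes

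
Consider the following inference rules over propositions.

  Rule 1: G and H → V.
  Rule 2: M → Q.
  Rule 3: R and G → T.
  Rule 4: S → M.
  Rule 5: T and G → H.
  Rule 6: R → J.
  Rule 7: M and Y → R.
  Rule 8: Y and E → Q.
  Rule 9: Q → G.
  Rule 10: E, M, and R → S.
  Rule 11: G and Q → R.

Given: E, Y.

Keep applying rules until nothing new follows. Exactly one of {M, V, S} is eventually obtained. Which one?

V

From Y and E, Rule 8 gives Q.
From Q, Rule 9 gives G.
From G and Q, Rule 11 gives R.
R and G hold, so T follows (Rule 3).
From T and G, Rule 5 gives H.
From G and H, Rule 1 gives V.
S would need E, M, and R (Rule 10), but M is never established. M would need S (Rule 4), but S is never established.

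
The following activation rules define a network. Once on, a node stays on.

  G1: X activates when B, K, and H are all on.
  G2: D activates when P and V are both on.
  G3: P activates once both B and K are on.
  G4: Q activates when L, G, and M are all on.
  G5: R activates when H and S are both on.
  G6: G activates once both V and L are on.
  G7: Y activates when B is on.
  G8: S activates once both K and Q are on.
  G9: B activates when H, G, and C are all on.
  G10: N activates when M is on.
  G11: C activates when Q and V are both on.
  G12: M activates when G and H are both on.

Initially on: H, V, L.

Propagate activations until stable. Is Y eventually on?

Yes

G6: V and L on → G on.
G12: G and H on → M on.
L, G, and M are on, so Q activates (G4).
G11: Q and V on → C on.
G9: H, G, and C on → B on.
B is on, so Y activates (G7).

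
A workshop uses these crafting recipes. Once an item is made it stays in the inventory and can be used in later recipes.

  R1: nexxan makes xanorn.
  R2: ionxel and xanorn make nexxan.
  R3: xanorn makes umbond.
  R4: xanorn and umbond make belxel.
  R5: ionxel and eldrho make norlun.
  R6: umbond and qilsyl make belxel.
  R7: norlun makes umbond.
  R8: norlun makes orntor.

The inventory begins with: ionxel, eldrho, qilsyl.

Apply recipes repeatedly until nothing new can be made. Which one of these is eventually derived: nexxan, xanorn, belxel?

Using R5, ionxel and eldrho make norlun.
norlun → umbond (R7).
umbond and qilsyl → belxel (R6).
nexxan would need ionxel and xanorn (R2), but xanorn is never obtained. xanorn would need nexxan (R1), but nexxan is never obtained.

belxel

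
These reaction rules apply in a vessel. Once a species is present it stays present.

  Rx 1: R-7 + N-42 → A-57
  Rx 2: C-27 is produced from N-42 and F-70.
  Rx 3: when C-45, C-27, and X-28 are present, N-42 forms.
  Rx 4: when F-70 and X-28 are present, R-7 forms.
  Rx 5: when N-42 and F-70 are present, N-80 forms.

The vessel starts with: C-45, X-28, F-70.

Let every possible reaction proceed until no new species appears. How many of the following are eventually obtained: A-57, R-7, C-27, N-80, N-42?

1

F-70 and X-28 present → R-7 forms (Rx 4).
A-57 would need R-7 and N-42 (Rx 1), but N-42 never forms.
R-7: reached.
C-27 would need N-42 and F-70 (Rx 2), but N-42 never forms.
N-80 would need N-42 and F-70 (Rx 5), but N-42 never forms.
N-42 would need C-45, C-27, and X-28 (Rx 3), but C-27 never forms.
Reached: R-7 — 1 of the 5.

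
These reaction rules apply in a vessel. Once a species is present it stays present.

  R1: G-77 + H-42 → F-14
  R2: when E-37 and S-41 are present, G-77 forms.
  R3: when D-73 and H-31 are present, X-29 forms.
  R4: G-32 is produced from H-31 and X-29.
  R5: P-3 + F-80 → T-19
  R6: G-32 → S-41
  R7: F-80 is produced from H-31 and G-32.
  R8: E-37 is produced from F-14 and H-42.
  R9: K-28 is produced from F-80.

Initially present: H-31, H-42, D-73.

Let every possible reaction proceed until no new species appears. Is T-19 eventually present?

No

T-19 would need P-3 and F-80 (R5), but P-3 never forms.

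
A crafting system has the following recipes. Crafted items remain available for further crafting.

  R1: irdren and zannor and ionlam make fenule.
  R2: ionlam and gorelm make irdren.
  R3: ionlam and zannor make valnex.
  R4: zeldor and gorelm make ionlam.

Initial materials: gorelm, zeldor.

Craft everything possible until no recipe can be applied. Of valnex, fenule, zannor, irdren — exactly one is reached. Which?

irdren

Using R4, zeldor and gorelm make ionlam.
Using R2, ionlam and gorelm make irdren.
valnex would need ionlam and zannor (R3), but zannor is never obtained. No rule produces zannor, and it is not given. fenule would need irdren, zannor, and ionlam (R1), but zannor is never obtained.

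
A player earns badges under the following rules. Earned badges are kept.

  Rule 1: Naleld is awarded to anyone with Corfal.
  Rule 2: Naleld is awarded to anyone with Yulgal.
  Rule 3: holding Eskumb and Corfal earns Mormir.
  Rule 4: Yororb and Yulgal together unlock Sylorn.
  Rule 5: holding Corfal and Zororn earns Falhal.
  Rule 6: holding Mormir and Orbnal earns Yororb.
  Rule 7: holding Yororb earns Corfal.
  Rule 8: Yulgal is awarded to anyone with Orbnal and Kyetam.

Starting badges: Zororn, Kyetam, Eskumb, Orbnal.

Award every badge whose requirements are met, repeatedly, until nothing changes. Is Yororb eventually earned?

Yororb would need Mormir and Orbnal (Rule 6), but Mormir is never earned.

No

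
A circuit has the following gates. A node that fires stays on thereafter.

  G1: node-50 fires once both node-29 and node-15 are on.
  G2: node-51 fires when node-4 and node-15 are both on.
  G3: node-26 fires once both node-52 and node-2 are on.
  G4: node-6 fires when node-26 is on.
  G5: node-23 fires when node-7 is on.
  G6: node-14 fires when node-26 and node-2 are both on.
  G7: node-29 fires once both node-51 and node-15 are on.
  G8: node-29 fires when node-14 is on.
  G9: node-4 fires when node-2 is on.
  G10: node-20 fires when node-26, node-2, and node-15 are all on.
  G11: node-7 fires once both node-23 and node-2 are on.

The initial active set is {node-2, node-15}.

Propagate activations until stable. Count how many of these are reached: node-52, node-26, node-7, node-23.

No rule produces node-52, and it is not given.
node-26 would need node-52 and node-2 (G3), but node-52 never turns on.
node-7 would need node-23 and node-2 (G11), but node-23 never turns on.
node-23 would need node-7 (G5), but node-7 never turns on.
None of the 4 are reached.

0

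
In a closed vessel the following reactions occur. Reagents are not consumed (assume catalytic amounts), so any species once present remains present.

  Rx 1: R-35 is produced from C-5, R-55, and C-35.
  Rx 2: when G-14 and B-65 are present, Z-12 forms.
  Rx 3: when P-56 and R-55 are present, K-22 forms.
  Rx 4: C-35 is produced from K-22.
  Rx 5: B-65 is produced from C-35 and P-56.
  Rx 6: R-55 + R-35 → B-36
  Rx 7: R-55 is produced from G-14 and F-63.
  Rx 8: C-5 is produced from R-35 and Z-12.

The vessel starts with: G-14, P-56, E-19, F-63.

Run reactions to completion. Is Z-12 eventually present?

Yes

G-14 and F-63 present → R-55 forms (Rx 7).
P-56 and R-55 present → K-22 forms (Rx 3).
K-22 present → C-35 forms (Rx 4).
C-35 and P-56 present → B-65 forms (Rx 5).
G-14 and B-65 present → Z-12 forms (Rx 2).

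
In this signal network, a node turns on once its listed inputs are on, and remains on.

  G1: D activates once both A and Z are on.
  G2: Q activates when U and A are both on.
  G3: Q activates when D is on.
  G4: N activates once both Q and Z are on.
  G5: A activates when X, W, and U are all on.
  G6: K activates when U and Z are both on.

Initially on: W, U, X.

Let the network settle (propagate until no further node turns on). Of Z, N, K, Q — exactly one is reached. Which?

Q

X, W, and U are on, so A activates (G5).
U and A are on, so Q activates (G2).
No rule produces Z, and it is not given. K would need U and Z (G6), but Z never turns on. N would need Q and Z (G4), but Z never turns on.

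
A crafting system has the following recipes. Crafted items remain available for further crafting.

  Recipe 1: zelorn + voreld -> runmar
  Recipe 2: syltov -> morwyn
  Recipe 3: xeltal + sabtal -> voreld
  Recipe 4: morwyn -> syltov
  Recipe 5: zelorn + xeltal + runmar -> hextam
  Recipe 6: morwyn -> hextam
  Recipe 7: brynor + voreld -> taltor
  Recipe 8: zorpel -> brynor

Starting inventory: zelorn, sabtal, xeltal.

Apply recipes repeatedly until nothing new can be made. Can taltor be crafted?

taltor would need brynor and voreld (Recipe 7), but brynor is never obtained.

No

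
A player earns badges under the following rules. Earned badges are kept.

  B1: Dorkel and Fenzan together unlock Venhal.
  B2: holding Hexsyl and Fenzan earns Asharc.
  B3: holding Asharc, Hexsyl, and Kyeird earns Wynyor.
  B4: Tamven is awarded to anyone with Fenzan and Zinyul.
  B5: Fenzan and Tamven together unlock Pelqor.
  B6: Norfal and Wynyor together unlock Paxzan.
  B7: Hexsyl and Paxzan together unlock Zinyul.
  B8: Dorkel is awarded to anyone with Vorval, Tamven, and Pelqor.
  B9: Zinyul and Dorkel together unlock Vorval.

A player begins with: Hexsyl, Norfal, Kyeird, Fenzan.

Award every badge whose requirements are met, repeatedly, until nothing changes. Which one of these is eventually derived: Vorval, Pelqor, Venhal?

With Hexsyl and Fenzan, Asharc is earned (B2).
With Asharc, Hexsyl, and Kyeird, Wynyor is earned (B3).
With Norfal and Wynyor, Paxzan is earned (B6).
With Hexsyl and Paxzan, Zinyul is earned (B7).
With Fenzan and Zinyul, Tamven is earned (B4).
With Fenzan and Tamven, Pelqor is earned (B5).
Venhal would need Dorkel and Fenzan (B1), but Dorkel is never earned. Vorval would need Zinyul and Dorkel (B9), but Dorkel is never earned.

Pelqor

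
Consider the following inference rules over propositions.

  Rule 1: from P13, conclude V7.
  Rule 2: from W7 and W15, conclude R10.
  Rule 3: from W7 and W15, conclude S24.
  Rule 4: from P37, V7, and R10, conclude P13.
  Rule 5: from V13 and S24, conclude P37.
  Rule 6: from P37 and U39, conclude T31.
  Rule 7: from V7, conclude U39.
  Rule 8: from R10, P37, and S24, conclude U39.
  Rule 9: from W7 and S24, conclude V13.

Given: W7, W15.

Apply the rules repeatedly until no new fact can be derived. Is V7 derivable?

V7 would need P13 (Rule 1), but P13 is never established.

No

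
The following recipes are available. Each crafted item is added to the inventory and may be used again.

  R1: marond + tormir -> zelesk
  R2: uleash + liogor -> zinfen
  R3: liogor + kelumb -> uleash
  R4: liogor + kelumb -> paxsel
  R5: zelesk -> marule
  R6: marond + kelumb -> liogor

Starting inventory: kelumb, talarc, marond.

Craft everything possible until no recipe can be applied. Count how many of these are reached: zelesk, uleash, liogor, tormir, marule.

marond + kelumb -> liogor (R6).
Using R3, liogor and kelumb make uleash.
zelesk would need marond and tormir (R1), but tormir is never obtained.
uleash: reached.
liogor: reached.
No rule produces tormir, and it is not given.
marule would need zelesk (R5), but zelesk is never obtained.
Reached: uleash and liogor — 2 of the 5.

2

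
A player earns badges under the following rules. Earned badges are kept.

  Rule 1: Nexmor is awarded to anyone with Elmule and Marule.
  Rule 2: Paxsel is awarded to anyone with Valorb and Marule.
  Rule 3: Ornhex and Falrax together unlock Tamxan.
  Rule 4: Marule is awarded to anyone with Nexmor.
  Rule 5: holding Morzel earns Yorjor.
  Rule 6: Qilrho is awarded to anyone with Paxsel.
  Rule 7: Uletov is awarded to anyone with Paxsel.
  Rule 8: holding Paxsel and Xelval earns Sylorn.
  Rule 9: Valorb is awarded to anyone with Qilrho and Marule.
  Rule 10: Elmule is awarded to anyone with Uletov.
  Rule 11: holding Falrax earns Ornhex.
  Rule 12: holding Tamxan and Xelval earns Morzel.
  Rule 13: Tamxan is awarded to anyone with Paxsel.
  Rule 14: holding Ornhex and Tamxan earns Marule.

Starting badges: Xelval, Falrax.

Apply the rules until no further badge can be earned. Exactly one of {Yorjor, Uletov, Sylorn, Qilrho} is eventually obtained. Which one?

Yorjor

With Falrax, Ornhex is earned (Rule 11).
With Ornhex and Falrax, Tamxan is earned (Rule 3).
With Tamxan and Xelval, Morzel is earned (Rule 12).
With Morzel, Yorjor is earned (Rule 5).
Qilrho would need Paxsel (Rule 6), but Paxsel is never earned. Sylorn would need Paxsel and Xelval (Rule 8), but Paxsel is never earned. Uletov would need Paxsel (Rule 7), but Paxsel is never earned.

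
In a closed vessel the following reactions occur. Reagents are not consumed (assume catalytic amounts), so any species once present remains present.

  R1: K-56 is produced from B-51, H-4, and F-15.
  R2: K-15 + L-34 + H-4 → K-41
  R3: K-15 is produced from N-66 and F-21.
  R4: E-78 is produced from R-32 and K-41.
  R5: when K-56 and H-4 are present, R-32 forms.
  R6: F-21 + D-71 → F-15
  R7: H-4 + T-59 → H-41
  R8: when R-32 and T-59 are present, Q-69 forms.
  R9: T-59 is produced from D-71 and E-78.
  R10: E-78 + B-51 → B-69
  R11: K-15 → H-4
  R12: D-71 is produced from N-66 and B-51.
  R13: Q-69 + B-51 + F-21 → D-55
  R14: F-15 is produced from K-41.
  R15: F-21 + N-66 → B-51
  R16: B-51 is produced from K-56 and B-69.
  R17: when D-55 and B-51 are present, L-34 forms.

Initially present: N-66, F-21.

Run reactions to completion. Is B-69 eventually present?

No

B-69 would need E-78 and B-51 (R10), but E-78 never forms.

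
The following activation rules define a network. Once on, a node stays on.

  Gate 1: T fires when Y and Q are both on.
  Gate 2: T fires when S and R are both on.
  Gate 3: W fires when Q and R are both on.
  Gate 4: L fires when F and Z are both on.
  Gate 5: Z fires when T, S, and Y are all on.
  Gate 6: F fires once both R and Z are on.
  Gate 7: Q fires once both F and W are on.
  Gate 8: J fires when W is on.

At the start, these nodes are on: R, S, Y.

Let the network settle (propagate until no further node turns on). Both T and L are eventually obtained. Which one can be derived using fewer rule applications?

T: S and R are on, so T fires (Gate 2). [1 rule application]
L: S and R are on, so T fires (Gate 2). Gate 5: T, S, and Y on → Z on. R and Z are on, so F fires (Gate 6). F and Z are on, so L fires (Gate 4). [4 rule applications]
T needs fewer.

T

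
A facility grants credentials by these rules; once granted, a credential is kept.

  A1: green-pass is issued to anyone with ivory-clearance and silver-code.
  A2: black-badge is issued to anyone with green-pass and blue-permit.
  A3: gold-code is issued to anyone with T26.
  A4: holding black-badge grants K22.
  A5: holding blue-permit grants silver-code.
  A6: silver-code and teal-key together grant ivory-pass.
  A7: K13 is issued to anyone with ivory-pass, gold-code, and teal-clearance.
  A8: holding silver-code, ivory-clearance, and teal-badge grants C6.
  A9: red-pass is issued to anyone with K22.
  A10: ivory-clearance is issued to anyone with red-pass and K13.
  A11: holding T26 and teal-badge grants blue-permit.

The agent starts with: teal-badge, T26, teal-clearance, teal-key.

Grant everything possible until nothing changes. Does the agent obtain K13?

Holding T26 and teal-badge grants blue-permit (A11).
Holding T26 grants gold-code (A3).
Holding blue-permit grants silver-code (A5).
Holding silver-code and teal-key grants ivory-pass (A6).
Holding ivory-pass, gold-code, and teal-clearance grants K13 (A7).

Yes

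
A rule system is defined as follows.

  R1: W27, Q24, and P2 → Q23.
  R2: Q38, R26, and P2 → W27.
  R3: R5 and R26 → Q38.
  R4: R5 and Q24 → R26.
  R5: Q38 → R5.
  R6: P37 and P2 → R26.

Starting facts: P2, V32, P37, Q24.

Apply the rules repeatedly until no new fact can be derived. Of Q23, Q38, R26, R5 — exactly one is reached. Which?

R26

P37 and P2 hold, so R26 follows (R6).
R5 would need Q38 (R5), but Q38 is never established. Q23 would need W27, Q24, and P2 (R1), but W27 is never established. Q38 would need R5 and R26 (R3), but R5 is never established.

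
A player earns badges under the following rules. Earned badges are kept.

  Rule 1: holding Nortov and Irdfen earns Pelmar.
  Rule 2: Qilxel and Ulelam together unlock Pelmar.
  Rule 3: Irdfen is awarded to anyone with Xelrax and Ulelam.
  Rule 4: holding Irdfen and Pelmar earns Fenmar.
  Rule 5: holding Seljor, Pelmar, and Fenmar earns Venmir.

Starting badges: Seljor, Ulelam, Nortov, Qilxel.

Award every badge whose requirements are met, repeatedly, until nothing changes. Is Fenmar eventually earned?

No

Fenmar would need Irdfen and Pelmar (Rule 4), but Irdfen is never earned.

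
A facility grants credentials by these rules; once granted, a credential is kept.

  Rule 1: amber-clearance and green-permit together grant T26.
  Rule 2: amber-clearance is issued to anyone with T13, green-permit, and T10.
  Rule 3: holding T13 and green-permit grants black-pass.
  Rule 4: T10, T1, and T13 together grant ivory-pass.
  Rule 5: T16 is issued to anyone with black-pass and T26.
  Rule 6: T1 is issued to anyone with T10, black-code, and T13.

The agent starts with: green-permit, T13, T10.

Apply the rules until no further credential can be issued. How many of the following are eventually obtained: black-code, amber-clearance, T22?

1

Holding T13, green-permit, and T10 grants amber-clearance (Rule 2).
No rule produces black-code, and it is not given.
amber-clearance: reached.
No rule produces T22, and it is not given.
Reached: amber-clearance — 1 of the 3.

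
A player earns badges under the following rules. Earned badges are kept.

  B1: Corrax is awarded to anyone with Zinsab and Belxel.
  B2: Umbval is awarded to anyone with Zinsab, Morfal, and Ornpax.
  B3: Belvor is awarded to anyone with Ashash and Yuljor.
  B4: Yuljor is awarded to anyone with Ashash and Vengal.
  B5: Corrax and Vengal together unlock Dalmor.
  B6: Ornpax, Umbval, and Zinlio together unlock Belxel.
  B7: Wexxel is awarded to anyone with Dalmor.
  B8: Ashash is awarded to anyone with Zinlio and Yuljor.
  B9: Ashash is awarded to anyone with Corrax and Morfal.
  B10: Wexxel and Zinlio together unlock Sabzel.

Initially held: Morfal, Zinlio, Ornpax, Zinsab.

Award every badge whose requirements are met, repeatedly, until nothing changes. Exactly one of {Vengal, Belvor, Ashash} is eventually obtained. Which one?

Ashash

With Zinsab, Morfal, and Ornpax, Umbval is earned (B2).
With Ornpax, Umbval, and Zinlio, Belxel is earned (B6).
With Zinsab and Belxel, Corrax is earned (B1).
With Corrax and Morfal, Ashash is earned (B9).
No rule produces Vengal, and it is not given. Belvor would need Ashash and Yuljor (B3), but Yuljor is never earned.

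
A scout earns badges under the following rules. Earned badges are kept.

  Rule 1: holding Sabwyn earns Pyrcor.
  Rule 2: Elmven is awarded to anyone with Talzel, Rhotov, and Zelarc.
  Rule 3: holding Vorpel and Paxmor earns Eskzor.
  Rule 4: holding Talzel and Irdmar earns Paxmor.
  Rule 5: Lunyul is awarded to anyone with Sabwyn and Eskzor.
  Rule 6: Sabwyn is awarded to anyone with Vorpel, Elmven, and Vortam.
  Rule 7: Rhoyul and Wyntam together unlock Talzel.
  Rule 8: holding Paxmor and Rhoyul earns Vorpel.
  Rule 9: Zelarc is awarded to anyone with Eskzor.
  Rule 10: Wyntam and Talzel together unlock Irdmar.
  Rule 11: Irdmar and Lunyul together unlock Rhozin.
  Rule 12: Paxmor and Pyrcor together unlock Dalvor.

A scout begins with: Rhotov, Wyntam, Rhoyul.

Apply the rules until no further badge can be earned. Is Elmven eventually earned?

With Rhoyul and Wyntam, Talzel is earned (Rule 7).
With Wyntam and Talzel, Irdmar is earned (Rule 10).
With Talzel and Irdmar, Paxmor is earned (Rule 4).
With Paxmor and Rhoyul, Vorpel is earned (Rule 8).
With Vorpel and Paxmor, Eskzor is earned (Rule 3).
With Eskzor, Zelarc is earned (Rule 9).
With Talzel, Rhotov, and Zelarc, Elmven is earned (Rule 2).

Yes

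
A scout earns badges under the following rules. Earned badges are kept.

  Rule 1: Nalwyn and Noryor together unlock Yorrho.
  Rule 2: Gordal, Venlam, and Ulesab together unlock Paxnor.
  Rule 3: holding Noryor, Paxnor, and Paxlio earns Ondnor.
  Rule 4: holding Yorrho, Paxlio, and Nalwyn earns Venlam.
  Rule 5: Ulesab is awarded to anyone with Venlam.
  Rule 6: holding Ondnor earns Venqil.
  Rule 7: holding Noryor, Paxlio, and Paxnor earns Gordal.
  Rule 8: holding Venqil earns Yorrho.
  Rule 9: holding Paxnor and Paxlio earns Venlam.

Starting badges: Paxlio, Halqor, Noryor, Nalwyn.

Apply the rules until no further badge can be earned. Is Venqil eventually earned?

No

Venqil would need Ondnor (Rule 6), but Ondnor is never earned.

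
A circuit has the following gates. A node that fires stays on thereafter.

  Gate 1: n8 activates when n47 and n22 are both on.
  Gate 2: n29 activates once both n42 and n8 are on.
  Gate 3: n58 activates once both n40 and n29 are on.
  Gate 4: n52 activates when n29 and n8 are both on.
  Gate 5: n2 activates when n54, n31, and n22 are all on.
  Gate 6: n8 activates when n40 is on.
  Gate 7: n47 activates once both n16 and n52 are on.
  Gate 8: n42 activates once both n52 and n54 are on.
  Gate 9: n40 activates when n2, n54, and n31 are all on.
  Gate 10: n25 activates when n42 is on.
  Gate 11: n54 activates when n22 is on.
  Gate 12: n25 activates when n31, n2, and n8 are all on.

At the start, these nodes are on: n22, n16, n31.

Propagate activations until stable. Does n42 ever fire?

n42 would need n52 and n54 (Gate 8), but n52 never turns on.

No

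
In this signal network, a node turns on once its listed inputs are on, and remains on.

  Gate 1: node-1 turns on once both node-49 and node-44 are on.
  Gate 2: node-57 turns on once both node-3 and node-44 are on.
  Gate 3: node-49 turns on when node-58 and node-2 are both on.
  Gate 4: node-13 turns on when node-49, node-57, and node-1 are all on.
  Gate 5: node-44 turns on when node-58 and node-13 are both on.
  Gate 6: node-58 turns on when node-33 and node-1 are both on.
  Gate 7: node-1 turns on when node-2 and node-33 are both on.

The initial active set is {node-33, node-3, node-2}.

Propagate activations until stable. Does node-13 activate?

node-13 would need node-49, node-57, and node-1 (Gate 4), but node-57 never turns on.

No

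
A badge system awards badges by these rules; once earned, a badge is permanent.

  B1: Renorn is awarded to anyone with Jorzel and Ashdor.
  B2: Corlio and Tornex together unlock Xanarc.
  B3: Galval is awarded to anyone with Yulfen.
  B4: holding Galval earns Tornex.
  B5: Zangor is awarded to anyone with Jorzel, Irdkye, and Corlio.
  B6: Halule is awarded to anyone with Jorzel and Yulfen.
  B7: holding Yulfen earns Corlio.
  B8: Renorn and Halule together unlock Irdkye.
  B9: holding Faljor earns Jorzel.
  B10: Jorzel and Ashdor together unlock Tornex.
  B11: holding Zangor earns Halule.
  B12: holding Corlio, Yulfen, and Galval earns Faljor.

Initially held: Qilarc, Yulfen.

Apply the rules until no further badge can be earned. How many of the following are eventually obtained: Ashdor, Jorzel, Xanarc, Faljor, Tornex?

With Yulfen, Galval is earned (B3).
With Yulfen, Corlio is earned (B7).
With Corlio, Yulfen, and Galval, Faljor is earned (B12).
With Galval, Tornex is earned (B4).
With Corlio and Tornex, Xanarc is earned (B2).
With Faljor, Jorzel is earned (B9).
No rule produces Ashdor, and it is not given.
Jorzel: reached.
Xanarc: reached.
Faljor: reached.
Tornex: reached.
Reached: Jorzel, Xanarc, Faljor, and Tornex — 4 of the 5.

4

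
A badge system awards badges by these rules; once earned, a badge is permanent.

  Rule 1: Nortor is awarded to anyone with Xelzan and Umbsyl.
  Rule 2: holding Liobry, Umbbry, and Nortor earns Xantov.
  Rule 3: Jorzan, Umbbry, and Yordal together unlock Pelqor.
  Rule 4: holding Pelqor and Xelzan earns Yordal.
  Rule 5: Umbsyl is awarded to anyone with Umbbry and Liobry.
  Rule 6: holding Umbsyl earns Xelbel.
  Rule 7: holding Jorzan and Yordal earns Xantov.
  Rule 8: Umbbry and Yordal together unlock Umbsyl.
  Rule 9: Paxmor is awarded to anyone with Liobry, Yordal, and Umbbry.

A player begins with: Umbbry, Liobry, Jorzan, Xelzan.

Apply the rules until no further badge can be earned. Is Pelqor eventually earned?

No

Pelqor would need Jorzan, Umbbry, and Yordal (Rule 3), but Yordal is never earned.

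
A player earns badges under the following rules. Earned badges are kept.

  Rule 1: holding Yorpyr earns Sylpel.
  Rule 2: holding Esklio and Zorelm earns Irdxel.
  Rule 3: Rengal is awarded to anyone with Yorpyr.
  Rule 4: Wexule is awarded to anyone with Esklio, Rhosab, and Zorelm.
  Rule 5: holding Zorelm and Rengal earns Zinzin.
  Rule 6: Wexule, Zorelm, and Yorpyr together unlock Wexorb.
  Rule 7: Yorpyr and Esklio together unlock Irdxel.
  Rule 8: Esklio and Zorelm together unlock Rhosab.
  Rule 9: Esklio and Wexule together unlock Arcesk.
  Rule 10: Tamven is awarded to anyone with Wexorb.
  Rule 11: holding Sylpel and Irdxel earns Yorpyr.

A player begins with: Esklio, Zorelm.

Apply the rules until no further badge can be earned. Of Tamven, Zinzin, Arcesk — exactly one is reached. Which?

With Esklio and Zorelm, Rhosab is earned (Rule 8).
With Esklio, Rhosab, and Zorelm, Wexule is earned (Rule 4).
With Esklio and Wexule, Arcesk is earned (Rule 9).
Zinzin would need Zorelm and Rengal (Rule 5), but Rengal is never earned. Tamven would need Wexorb (Rule 10), but Wexorb is never earned.

Arcesk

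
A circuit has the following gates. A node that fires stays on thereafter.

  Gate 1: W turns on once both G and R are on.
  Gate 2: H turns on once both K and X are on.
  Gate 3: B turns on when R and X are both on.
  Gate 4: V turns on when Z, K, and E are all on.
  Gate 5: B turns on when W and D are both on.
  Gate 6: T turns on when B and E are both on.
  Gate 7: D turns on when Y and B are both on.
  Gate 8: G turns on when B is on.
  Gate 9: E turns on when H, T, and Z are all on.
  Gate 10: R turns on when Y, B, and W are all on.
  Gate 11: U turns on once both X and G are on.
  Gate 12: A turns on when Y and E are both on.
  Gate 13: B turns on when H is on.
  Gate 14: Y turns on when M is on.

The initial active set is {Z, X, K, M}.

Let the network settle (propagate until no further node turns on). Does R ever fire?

No

R would need Y, B, and W (Gate 10), but W never turns on.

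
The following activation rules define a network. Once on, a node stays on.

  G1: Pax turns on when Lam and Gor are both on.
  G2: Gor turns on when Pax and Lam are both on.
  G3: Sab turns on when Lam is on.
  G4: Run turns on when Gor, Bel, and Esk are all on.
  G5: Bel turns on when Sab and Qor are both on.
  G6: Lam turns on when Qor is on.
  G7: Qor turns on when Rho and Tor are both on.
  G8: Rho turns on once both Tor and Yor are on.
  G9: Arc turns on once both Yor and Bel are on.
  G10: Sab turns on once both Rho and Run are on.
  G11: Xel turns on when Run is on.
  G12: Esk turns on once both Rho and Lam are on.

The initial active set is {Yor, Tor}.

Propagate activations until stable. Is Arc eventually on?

Yes

G8: Tor and Yor on → Rho on.
G7: Rho and Tor on → Qor on.
Qor is on, so Lam turns on (G6).
G3: Lam on → Sab on.
Sab and Qor are on, so Bel turns on (G5).
Yor and Bel are on, so Arc turns on (G9).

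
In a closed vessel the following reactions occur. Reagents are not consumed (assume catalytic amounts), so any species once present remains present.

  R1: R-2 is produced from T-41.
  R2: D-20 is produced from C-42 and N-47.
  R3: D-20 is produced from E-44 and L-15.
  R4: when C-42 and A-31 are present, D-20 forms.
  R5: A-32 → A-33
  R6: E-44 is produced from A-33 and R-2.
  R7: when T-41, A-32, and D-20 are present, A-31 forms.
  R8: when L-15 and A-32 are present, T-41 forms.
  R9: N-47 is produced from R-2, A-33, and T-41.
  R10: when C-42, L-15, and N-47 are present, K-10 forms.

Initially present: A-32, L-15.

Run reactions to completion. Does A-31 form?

A-32 present → A-33 forms (R5).
L-15 and A-32 present → T-41 forms (R8).
T-41 present → R-2 forms (R1).
A-33 and R-2 present → E-44 forms (R6).
E-44 and L-15 present → D-20 forms (R3).
T-41, A-32, and D-20 present → A-31 forms (R7).

Yes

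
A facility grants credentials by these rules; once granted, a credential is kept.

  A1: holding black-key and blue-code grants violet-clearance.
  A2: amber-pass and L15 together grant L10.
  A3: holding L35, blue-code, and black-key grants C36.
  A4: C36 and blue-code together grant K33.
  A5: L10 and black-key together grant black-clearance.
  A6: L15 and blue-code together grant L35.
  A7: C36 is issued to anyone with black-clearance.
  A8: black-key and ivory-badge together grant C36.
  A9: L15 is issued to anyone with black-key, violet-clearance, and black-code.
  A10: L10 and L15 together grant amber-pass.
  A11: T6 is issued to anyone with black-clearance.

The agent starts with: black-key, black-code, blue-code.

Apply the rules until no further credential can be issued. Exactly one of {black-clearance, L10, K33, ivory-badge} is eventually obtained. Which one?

Holding black-key and blue-code grants violet-clearance (A1).
Holding black-key, violet-clearance, and black-code grants L15 (A9).
Holding L15 and blue-code grants L35 (A6).
Holding L35, blue-code, and black-key grants C36 (A3).
Holding C36 and blue-code grants K33 (A4).
L10 would need amber-pass and L15 (A2), but amber-pass is never granted. black-clearance would need L10 and black-key (A5), but L10 is never granted. No rule produces ivory-badge, and it is not given.

K33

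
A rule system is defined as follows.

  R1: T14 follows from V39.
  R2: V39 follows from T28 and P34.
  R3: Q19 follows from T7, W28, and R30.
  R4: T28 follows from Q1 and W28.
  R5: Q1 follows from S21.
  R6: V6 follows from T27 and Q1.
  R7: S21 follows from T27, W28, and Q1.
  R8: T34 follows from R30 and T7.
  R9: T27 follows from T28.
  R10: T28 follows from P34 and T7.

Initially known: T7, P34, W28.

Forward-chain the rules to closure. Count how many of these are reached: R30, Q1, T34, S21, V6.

No rule produces R30, and it is not given.
Q1 would need S21 (R5), but S21 is never established.
T34 would need R30 and T7 (R8), but R30 is never established.
S21 would need T27, W28, and Q1 (R7), but Q1 is never established.
V6 would need T27 and Q1 (R6), but Q1 is never established.
None of the 5 are reached.

0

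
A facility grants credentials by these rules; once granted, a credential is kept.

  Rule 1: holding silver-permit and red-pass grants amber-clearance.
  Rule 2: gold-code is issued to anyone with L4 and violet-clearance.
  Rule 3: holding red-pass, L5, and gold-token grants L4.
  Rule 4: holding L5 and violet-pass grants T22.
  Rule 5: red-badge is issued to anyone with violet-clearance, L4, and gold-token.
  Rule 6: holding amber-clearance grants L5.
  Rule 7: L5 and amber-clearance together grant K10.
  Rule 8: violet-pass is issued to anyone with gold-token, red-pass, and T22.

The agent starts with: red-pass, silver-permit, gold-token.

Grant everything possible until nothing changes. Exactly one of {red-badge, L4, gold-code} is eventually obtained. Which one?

Holding silver-permit and red-pass grants amber-clearance (Rule 1).
Holding amber-clearance grants L5 (Rule 6).
Holding red-pass, L5, and gold-token grants L4 (Rule 3).
red-badge would need violet-clearance, L4, and gold-token (Rule 5), but violet-clearance is never granted. gold-code would need L4 and violet-clearance (Rule 2), but violet-clearance is never granted.

L4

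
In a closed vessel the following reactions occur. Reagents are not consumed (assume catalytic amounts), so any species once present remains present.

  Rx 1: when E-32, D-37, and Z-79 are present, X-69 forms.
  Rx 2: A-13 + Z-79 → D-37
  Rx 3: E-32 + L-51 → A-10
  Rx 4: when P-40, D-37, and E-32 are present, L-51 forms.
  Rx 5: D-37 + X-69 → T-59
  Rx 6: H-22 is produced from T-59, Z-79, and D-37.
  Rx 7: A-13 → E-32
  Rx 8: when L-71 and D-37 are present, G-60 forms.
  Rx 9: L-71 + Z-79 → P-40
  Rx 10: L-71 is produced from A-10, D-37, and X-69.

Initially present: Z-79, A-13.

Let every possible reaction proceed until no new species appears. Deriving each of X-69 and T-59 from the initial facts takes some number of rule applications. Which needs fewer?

X-69

X-69: A-13 present → E-32 forms (Rx 7). A-13 and Z-79 present → D-37 forms (Rx 2). E-32, D-37, and Z-79 present → X-69 forms (Rx 1). [3 rule applications]
T-59: A-13 present → E-32 forms (Rx 7). A-13 and Z-79 present → D-37 forms (Rx 2). E-32, D-37, and Z-79 present → X-69 forms (Rx 1). D-37 and X-69 present → T-59 forms (Rx 5). [4 rule applications]
X-69 needs fewer.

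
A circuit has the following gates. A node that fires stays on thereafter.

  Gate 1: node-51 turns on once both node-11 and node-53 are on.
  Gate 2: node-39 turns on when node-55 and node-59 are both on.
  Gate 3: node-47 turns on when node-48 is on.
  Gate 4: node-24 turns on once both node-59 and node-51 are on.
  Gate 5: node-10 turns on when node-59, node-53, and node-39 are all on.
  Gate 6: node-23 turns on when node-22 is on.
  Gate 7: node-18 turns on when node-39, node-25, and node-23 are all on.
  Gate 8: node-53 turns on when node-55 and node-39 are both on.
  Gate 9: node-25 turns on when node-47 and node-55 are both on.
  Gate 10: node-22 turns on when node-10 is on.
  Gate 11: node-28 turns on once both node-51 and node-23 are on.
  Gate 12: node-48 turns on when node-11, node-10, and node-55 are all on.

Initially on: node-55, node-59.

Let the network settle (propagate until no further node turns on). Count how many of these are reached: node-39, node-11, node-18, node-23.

Gate 2: node-55 and node-59 on → node-39 on.
Gate 8: node-55 and node-39 on → node-53 on.
node-59, node-53, and node-39 are on, so node-10 turns on (Gate 5).
Gate 10: node-10 on → node-22 on.
Gate 6: node-22 on → node-23 on.
node-39: reached.
No rule produces node-11, and it is not given.
node-18 would need node-39, node-25, and node-23 (Gate 7), but node-25 never turns on.
node-23: reached.
Reached: node-39 and node-23 — 2 of the 4.

2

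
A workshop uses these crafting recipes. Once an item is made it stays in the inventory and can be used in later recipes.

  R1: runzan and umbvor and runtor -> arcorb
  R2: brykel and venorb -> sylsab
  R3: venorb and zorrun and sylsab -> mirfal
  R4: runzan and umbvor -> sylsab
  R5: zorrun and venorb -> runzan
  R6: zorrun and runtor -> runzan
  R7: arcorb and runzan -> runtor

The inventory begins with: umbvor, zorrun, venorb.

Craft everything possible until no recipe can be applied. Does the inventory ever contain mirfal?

Using R5, zorrun and venorb make runzan.
runzan and umbvor -> sylsab (R4).
Using R3, venorb, zorrun, and sylsab make mirfal.

Yes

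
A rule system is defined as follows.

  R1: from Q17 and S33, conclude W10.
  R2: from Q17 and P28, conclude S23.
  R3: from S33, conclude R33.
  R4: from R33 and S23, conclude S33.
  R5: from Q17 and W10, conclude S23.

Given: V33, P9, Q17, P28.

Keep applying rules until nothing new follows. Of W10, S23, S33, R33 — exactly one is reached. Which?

Q17 and P28 hold, so S23 follows (R2).
S33 would need R33 and S23 (R4), but R33 is never established. W10 would need Q17 and S33 (R1), but S33 is never established. R33 would need S33 (R3), but S33 is never established.

S23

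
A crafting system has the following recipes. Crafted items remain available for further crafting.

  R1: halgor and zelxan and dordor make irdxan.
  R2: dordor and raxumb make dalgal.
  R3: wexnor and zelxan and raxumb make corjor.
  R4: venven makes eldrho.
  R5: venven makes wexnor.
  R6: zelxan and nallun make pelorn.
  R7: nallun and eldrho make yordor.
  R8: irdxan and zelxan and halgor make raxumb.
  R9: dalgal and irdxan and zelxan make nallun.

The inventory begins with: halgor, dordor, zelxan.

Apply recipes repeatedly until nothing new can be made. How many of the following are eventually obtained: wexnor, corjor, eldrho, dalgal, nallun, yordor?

2

halgor and zelxan and dordor → irdxan (R1).
irdxan and zelxan and halgor → raxumb (R8).
dordor and raxumb → dalgal (R2).
dalgal and irdxan and zelxan → nallun (R9).
wexnor would need venven (R5), but venven is never obtained.
corjor would need wexnor, zelxan, and raxumb (R3), but wexnor is never obtained.
eldrho would need venven (R4), but venven is never obtained.
dalgal: reached.
nallun: reached.
yordor would need nallun and eldrho (R7), but eldrho is never obtained.
Reached: dalgal and nallun — 2 of the 6.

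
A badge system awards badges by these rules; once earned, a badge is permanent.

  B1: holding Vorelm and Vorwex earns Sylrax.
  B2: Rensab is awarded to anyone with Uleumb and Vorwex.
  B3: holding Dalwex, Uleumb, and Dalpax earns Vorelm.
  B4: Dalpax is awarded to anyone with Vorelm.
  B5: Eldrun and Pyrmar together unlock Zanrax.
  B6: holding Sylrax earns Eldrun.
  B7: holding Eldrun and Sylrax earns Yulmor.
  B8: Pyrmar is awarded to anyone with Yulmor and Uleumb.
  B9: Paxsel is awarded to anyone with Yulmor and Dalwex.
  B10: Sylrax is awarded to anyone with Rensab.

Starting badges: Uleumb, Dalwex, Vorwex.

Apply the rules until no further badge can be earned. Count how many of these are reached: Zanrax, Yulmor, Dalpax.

2

With Uleumb and Vorwex, Rensab is earned (B2).
With Rensab, Sylrax is earned (B10).
With Sylrax, Eldrun is earned (B6).
With Eldrun and Sylrax, Yulmor is earned (B7).
With Yulmor and Uleumb, Pyrmar is earned (B8).
With Eldrun and Pyrmar, Zanrax is earned (B5).
Zanrax: reached.
Yulmor: reached.
Dalpax would need Vorelm (B4), but Vorelm is never earned.
Reached: Zanrax and Yulmor — 2 of the 3.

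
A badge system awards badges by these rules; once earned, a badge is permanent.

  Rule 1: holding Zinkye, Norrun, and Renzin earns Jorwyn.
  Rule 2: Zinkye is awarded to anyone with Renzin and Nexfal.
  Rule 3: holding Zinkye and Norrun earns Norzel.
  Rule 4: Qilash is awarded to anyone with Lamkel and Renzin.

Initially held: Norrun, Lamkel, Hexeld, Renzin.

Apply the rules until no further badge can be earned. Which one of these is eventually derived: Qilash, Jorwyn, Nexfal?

Qilash

With Lamkel and Renzin, Qilash is earned (Rule 4).
Jorwyn would need Zinkye, Norrun, and Renzin (Rule 1), but Zinkye is never earned. No rule produces Nexfal, and it is not given.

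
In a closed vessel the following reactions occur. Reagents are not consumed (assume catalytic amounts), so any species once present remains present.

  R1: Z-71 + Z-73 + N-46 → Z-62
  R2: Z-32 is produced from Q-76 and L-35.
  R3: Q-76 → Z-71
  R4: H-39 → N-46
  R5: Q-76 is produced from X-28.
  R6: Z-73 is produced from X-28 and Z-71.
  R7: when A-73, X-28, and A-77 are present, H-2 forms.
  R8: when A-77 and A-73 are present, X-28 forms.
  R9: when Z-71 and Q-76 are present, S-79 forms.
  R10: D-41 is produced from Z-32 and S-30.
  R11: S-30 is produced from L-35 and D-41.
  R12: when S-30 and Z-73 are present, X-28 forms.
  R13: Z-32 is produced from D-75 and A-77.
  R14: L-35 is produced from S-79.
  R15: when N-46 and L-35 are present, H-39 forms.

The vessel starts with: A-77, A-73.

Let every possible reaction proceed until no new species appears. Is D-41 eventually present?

No

D-41 would need Z-32 and S-30 (R10), but S-30 never forms.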